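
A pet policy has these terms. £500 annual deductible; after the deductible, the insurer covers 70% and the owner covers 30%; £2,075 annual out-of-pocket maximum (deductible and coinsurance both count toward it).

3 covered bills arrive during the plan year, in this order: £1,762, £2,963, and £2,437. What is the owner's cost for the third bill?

£307.50

Claim 1 (£1,762): £500 to deductible, leaving £1,262; owner's 30% is £378.60. Owner owes £878.60 (running OOP £878.60).
Claim 2 (£2,963): deductible met; 30% of £2,963 = £888.90. Owner pays £888.90; OOP now £1,767.50.
Claim 3 (£2,437): deductible met; 30% of £2,437 = £731.10. Adding that to £1,767.50 gives £2,498.60, past the £2,075 cap; owner pays only £2,075 − £1,767.50 = £307.50.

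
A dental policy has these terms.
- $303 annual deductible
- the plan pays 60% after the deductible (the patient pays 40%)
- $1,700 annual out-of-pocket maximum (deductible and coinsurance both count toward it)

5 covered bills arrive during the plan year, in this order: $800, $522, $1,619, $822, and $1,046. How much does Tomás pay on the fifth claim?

#1 ($800): $303 to deductible, leaving $497; patient's 40% is $198.80. Patient pays $501.80; OOP now $501.80.
#2 ($522): 40% coinsurance on $522 = $208.80. Cost to patient: $208.80. OOP to date $710.60.
#3 ($1,619): deductible met; 40% of $1,619 = $647.60. Patient owes $647.60 (running OOP $1,358.20).
#4 ($822): deductible already satisfied, so patient's share is 40% × $822 = $328.80. Cost to patient: $328.80. OOP to date $1,687.
#5 ($1,046): deductible already satisfied, so patient's share is 40% × $1,046 = $418.40. That would push OOP to $2,105.40, over the $1,700 cap, so patient pays $1,700 − $1,687 = $13.

$13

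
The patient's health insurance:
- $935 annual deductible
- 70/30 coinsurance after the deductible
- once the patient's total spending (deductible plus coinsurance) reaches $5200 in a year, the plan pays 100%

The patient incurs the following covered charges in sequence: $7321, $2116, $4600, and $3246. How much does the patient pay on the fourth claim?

$334.40

Claim 1 ($7321): $935 to deductible, leaving $6386; coinsurance $6386 × 30% = $1915.80. Patient owes $2850.80 (running OOP $2850.80).
Claim 2 ($2116): 30% coinsurance on $2116 = $634.80. Cost to patient: $634.80. OOP to date $3485.60.
Claim 3 ($4600): deductible met; 30% of $4600 = $1380. Patient pays $1380; OOP now $4865.60.
Claim 4 ($3246): deductible met; 30% of $3246 = $973.80. Adding that to $4865.60 gives $5839.40, past the $5200 cap; patient pays only $5200 − $4865.60 = $334.40.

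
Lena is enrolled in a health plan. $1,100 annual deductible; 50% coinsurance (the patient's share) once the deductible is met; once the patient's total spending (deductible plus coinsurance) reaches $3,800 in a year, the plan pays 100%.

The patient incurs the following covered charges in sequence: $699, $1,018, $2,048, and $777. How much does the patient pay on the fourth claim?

Claim 1 — $699: entire amount goes to the deductible. Cost to patient: $699. OOP to date $699.
Claim 2 — $1,018: deductible takes $401, $617 remains; 50% of $617 = $308.50. Cost to patient: $709.50. OOP to date $1,408.50.
Claim 3 — $2,048: deductible already satisfied, so patient's share is 50% × $2,048 = $1,024. Cost to patient: $1,024. OOP to date $2,432.50.
Claim 4 — $777: 50% coinsurance on $777 = $388.50. Patient pays $388.50; OOP now $2,821.

$388.50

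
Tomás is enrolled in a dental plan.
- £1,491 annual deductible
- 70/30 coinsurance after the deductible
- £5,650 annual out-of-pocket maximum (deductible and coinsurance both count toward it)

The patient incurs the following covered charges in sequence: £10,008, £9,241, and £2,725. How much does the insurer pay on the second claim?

#1 (£10,008): deductible takes £1,491, £8,517 remains; patient's 30% is £2,555.10. Cost to patient: £4,046.10. OOP to date £4,046.10. Insurer: £10,008 − £4,046.10 = £5,961.90.
#2 (£9,241): deductible already satisfied, so patient's share is 30% × £9,241 = £2,772.30. Adding that to £4,046.10 gives £6,818.40, past the £5,650 cap; patient pays only £5,650 − £4,046.10 = £1,603.90. Plan pays £9,241 − £1,603.90 = £7,637.10.

£7,637.10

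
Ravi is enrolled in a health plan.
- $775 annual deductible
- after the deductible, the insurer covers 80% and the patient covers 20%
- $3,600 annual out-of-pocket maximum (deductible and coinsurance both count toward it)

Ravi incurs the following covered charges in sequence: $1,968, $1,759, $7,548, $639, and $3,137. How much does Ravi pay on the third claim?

$1,509.60

Bill 1, $1,968: $775 finishes the deductible; $1,193 goes to coinsurance; 20% of $1,193 = $238.60. Cost to patient: $1,013.60. OOP to date $1,013.60.
Bill 2, $1,759: 20% coinsurance on $1,759 = $351.80. Patient owes $351.80 (running OOP $1,365.40).
Bill 3, $7,548: deductible met; 20% of $7,548 = $1,509.60. Cost to patient: $1,509.60. OOP to date $2,875.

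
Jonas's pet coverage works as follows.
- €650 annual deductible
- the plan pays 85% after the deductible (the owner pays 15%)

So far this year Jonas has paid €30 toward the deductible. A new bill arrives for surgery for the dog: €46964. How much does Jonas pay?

Deductible still to meet: €650 − €30 = €620.
The remaining €46344 (= €46964 − €620) moves to coinsurance.
15% of €46344 = €6951.60 falls to the owner.
That puts the owner's cost at €620 + €6951.60 = €7571.60.

€7571.60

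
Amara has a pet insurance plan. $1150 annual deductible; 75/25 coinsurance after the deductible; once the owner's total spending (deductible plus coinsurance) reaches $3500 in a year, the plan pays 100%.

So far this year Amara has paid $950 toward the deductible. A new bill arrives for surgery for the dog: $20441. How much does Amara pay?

$2550

Deductible still to meet: $1150 − $950 = $200.
That leaves $20441 − $200 = $20241 for coinsurance.
Coinsurance: $20241 × 25% = $5060.25.
That puts the owner's cost at $200 + $5060.25 = $5260.25 before any cap.
Adding $5260.25 to the $950 already spent would give $6210.25, which exceeds the $3500 cap; the owner pays just $3500 − $950 = $2550.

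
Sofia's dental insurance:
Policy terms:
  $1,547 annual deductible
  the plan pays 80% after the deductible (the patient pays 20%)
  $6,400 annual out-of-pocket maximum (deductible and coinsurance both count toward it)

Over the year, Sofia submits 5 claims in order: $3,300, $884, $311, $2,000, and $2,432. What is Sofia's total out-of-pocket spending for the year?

#1 ($3,300): deductible takes $1,547, $1,753 remains; 20% of $1,753 = $350.60. Patient owes $1,897.60 (running OOP $1,897.60).
#2 ($884): deductible met; 20% of $884 = $176.80. Patient pays $176.80; OOP now $2,074.40.
#3 ($311): deductible already satisfied, so patient's share is 20% × $311 = $62.20. Cost to patient: $62.20. OOP to date $2,136.60.
#4 ($2,000): deductible already satisfied, so patient's share is 20% × $2,000 = $400. Patient pays $400; OOP now $2,536.60.
#5 ($2,432): 20% coinsurance on $2,432 = $486.40. Cost to patient: $486.40. OOP to date $3,023.
Summing the patient's payments: $1,897.60 + $176.80 + $62.20 + $400 + $486.40 = $3,023.

$3,023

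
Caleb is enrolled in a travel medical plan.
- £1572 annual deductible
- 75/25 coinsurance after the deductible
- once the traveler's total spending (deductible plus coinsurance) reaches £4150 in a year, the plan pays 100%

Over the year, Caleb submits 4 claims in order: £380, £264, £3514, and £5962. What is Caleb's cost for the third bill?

£1574.50

Bill 1, £380: fully absorbed by the deductible. Traveler owes £380 (running OOP £380).
Bill 2, £264: all of it applies to the deductible. Cost to traveler: £264. OOP to date £644.
Bill 3, £3514: £928 finishes the deductible; £2586 goes to coinsurance; traveler's 25% is £646.50. Traveler owes £1574.50 (running OOP £2218.50).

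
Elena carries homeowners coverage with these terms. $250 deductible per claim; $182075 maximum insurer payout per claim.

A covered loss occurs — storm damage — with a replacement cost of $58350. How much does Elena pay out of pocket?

$250

After the deductible, $58350 − $250 = $58100 remains.
$58100 is within the $182075 limit, so the insurer pays $58100.
The homeowner bears the rest of the original loss: $58350 − $58100 = $250.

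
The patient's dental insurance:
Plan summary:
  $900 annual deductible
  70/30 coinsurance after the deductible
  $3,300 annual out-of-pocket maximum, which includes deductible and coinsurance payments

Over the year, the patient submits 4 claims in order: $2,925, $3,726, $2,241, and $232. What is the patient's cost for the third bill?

Bill 1, $2,925: deductible takes $900, $2,025 remains; 30% of $2,025 = $607.50. Patient pays $1,507.50; OOP now $1,507.50.
Bill 2, $3,726: deductible met; 30% of $3,726 = $1,117.80. Patient owes $1,117.80 (running OOP $2,625.30).
Bill 3, $2,241: 30% coinsurance on $2,241 = $672.30. Patient owes $672.30 (running OOP $3,297.60).

$672.30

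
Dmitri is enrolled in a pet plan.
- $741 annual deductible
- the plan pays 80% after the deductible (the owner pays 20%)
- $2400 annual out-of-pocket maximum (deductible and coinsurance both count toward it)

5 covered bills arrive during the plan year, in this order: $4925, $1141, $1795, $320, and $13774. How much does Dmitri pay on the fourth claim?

$64

#1 ($4925): $741 finishes the deductible; $4184 goes to coinsurance; owner's 20% is $836.80. Owner pays $1577.80; OOP now $1577.80.
#2 ($1141): 20% coinsurance on $1141 = $228.20. Owner owes $228.20 (running OOP $1806).
#3 ($1795): deductible already satisfied, so owner's share is 20% × $1795 = $359. Owner pays $359; OOP now $2165.
#4 ($320): deductible already satisfied, so owner's share is 20% × $320 = $64. Cost to owner: $64. OOP to date $2229.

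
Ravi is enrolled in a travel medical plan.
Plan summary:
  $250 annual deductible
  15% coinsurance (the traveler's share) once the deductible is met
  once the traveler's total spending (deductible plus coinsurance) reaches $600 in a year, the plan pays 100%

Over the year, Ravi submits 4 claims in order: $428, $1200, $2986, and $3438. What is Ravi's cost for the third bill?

#1 ($428): $250 to deductible, leaving $178; coinsurance $178 × 15% = $26.70. Traveler owes $276.70 (running OOP $276.70).
#2 ($1200): 15% coinsurance on $1200 = $180. Traveler owes $180 (running OOP $456.70).
#3 ($2986): deductible met; 15% of $2986 = $447.90. Adding that to $456.70 gives $904.60, past the $600 cap; traveler pays only $600 − $456.70 = $143.30.

$143.30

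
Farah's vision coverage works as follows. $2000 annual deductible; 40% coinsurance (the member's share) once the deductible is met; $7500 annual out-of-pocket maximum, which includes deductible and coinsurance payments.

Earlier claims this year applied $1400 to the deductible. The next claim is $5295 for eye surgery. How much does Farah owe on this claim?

$2478

Deductible still to meet: $2000 − $1400 = $600.
The remaining $4695 (= $5295 − $600) moves to coinsurance.
40% of $4695 = $1878 falls to the member.
Member responsibility before any cap: $600 + $1878 = $2478.
Year-to-date out-of-pocket becomes $1400 + $2478 = $3878, still under the $7500 maximum, so no cap applies.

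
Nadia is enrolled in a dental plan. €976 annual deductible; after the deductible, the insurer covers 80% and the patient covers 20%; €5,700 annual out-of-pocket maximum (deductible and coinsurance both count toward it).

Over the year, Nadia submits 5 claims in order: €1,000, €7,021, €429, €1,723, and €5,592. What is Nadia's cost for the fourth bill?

€344.60

Bill 1, €1,000: deductible takes €976, €24 remains; patient's 20% is €4.80. Patient owes €980.80 (running OOP €980.80).
Bill 2, €7,021: deductible already satisfied, so patient's share is 20% × €7,021 = €1,404.20. Cost to patient: €1,404.20. OOP to date €2,385.
Bill 3, €429: 20% coinsurance on €429 = €85.80. Cost to patient: €85.80. OOP to date €2,470.80.
Bill 4, €1,723: deductible already satisfied, so patient's share is 20% × €1,723 = €344.60. Patient owes €344.60 (running OOP €2,815.40).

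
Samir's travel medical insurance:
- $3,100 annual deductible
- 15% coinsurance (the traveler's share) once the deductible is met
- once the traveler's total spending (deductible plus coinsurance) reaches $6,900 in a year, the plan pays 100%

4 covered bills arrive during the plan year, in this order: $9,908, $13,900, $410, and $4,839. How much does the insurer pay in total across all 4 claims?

$22,157

Claim 1 ($9,908): $3,100 to deductible, leaving $6,808; 15% of $6,808 = $1,021.20. Cost to traveler: $4,121.20. OOP to date $4,121.20. Plan pays $9,908 − $4,121.20 = $5,786.80.
Claim 2 ($13,900): 15% coinsurance on $13,900 = $2,085. Cost to traveler: $2,085. OOP to date $6,206.20. Insurer: $13,900 − $2,085 = $11,815.
Claim 3 ($410): deductible already satisfied, so traveler's share is 15% × $410 = $61.50. Traveler pays $61.50; OOP now $6,267.70. Plan pays $410 − $61.50 = $348.50.
Claim 4 ($4,839): deductible met; 15% of $4,839 = $725.85. That would push OOP to $6,993.55, over the $6,900 cap, so traveler pays $6,900 − $6,267.70 = $632.30. Insurer: $4,839 − $632.30 = $4,206.70.
Insurer total: $5,786.80 + $11,815 + $348.50 + $4,206.70 = $22,157.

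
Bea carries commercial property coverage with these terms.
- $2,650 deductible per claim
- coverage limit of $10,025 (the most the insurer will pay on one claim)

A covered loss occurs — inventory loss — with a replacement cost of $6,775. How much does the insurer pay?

$4,125

Less the $2,650 deductible: $6,775 − $2,650 = $4,125.
$4,125 is within the $10,025 limit, so the insurer pays $4,125.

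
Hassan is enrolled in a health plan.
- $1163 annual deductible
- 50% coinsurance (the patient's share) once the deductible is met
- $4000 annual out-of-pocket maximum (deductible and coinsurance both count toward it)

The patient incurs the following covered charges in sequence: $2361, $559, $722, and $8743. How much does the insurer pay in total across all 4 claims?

Claim 1 ($2361): $1163 to deductible, leaving $1198; patient's 50% is $599. Patient pays $1762; OOP now $1762. Plan pays $2361 − $1762 = $599.
Claim 2 ($559): deductible already satisfied, so patient's share is 50% × $559 = $279.50. Patient pays $279.50; OOP now $2041.50. Insurer: $559 − $279.50 = $279.50.
Claim 3 ($722): 50% coinsurance on $722 = $361. Patient owes $361 (running OOP $2402.50). Insurer: $722 − $361 = $361.
Claim 4 ($8743): 50% coinsurance on $8743 = $4371.50. That would push OOP to $6774, over the $4000 cap, so patient pays $4000 − $2402.50 = $1597.50. Insurer: $8743 − $1597.50 = $7145.50.
Insurer total: $599 + $279.50 + $361 + $7145.50 = $8385.

$8385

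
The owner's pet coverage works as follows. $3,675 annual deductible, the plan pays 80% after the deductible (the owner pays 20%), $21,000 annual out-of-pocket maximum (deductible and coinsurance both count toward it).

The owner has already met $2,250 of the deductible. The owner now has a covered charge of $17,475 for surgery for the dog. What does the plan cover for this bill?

$12,840

$2,250 of the $3,675 deductible is already met, leaving $1,425.
After the $1,425 deductible portion, $17,475 − $1,425 = $16,050 is subject to coinsurance.
20% of $16,050 = $3,210 falls to the owner.
So the owner owes $1,425 + $3,210 = $4,635 before any cap.
Year-to-date out-of-pocket becomes $2,250 + $4,635 = $6,885, still under the $21,000 maximum, so no cap applies.
The plan picks up $17,475 − $4,635 = $12,840.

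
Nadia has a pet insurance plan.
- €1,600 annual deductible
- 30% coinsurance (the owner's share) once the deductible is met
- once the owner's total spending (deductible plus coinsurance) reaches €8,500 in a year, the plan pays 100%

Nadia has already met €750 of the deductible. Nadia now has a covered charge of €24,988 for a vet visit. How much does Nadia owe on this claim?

€7,750

Deductible still to meet: €1,600 − €750 = €850.
After the €850 deductible portion, €24,988 − €850 = €24,138 is subject to coinsurance.
Coinsurance: €24,138 × 30% = €7,241.40.
That puts the owner's cost at €850 + €7,241.40 = €8,091.40 before any cap.
That would bring total out-of-pocket to €8,841.40, past the €8,500 cap. The owner is capped at €8,500 − €750 = €7,750 on this claim.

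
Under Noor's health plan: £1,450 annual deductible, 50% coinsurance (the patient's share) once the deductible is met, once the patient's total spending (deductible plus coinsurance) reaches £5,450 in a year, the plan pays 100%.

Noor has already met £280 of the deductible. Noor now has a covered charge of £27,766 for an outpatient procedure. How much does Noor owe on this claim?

£280 of the £1,450 deductible is already met, leaving £1,170.
That leaves £27,766 − £1,170 = £26,596 for coinsurance.
Patient's 50% share of £26,596 is £13,298.
Patient responsibility before any cap: £1,170 + £13,298 = £14,468.
Year-to-date out-of-pocket would reach £280 + £14,468 = £14,748, above the £5,450 maximum, so the patient pays only £5,450 − £280 = £5,170.

£5,170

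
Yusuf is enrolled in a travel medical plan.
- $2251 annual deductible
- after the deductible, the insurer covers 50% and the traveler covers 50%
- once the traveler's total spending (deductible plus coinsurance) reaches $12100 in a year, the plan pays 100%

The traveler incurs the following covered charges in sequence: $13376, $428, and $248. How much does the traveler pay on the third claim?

#1 ($13376): $2251 finishes the deductible; $11125 goes to coinsurance; traveler's 50% is $5562.50. Traveler owes $7813.50 (running OOP $7813.50).
#2 ($428): deductible met; 50% of $428 = $214. Traveler pays $214; OOP now $8027.50.
#3 ($248): deductible already satisfied, so traveler's share is 50% × $248 = $124. Traveler owes $124 (running OOP $8151.50).

$124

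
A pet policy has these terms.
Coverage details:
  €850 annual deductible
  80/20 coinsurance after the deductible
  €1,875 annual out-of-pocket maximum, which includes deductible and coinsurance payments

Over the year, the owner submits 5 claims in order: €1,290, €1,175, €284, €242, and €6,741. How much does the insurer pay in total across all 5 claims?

#1 (€1,290): €850 to deductible, leaving €440; 20% of €440 = €88. Owner owes €938 (running OOP €938). Plan pays €1,290 − €938 = €352.
#2 (€1,175): 20% coinsurance on €1,175 = €235. Owner owes €235 (running OOP €1,173). Insurer: €1,175 − €235 = €940.
#3 (€284): deductible already satisfied, so owner's share is 20% × €284 = €56.80. Cost to owner: €56.80. OOP to date €1,229.80. Plan pays €284 − €56.80 = €227.20.
#4 (€242): 20% coinsurance on €242 = €48.40. Owner pays €48.40; OOP now €1,278.20. Plan pays €242 − €48.40 = €193.60.
#5 (€6,741): 20% coinsurance on €6,741 = €1,348.20. That would push OOP to €2,626.40, over the €1,875 cap, so owner pays €1,875 − €1,278.20 = €596.80. Insurer: €6,741 − €596.80 = €6,144.20.
Insurer total: €352 + €940 + €227.20 + €193.60 + €6,144.20 = €7,857.

€7,857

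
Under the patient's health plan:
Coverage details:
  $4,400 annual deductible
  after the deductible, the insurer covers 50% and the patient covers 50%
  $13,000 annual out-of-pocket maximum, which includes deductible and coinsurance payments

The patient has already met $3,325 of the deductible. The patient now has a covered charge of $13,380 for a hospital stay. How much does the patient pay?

$3,325 of the $4,400 deductible is already met, leaving $1,075.
The remaining $12,305 (= $13,380 − $1,075) moves to coinsurance.
50% of $12,305 = $6,152.50 falls to the patient.
That puts the patient's cost at $1,075 + $6,152.50 = $7,227.50 before any cap.
Total out-of-pocket so far would be $3,325 + $7,227.50 = $10,552.50, below the $13,000 cap — no reduction.

$7,227.50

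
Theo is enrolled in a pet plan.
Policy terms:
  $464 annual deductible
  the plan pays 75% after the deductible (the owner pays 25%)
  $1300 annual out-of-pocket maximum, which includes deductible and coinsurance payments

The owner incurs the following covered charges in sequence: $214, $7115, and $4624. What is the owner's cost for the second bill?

Claim 1 ($214): entire amount goes to the deductible. Cost to owner: $214. OOP to date $214.
Claim 2 ($7115): $250 to deductible, leaving $6865; 25% of $6865 = $1716.25. Claim cost before the cap: $250 + $1716.25 = $1966.25. OOP would hit $2180.25 > $1300, so the cap limits the owner to $1300 − $214 = $1086.

$1086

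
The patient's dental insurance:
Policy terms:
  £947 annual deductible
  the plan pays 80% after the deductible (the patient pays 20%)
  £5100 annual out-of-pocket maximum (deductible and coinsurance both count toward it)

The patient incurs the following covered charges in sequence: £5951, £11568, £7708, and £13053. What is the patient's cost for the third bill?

#1 (£5951): £947 finishes the deductible; £5004 goes to coinsurance; patient's 20% is £1000.80. Patient owes £1947.80 (running OOP £1947.80).
#2 (£11568): deductible met; 20% of £11568 = £2313.60. Cost to patient: £2313.60. OOP to date £4261.40.
#3 (£7708): 20% coinsurance on £7708 = £1541.60. Adding that to £4261.40 gives £5803, past the £5100 cap; patient pays only £5100 − £4261.40 = £838.60.

£838.60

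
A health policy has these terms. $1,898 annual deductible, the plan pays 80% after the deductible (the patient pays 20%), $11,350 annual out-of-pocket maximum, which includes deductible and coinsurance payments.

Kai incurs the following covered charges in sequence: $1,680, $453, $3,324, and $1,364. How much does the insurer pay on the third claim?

Claim 1 ($1,680): all of it applies to the deductible. Cost to patient: $1,680. OOP to date $1,680. Insurer: $1,680 − $1,680 = $0.
Claim 2 ($453): $218 to deductible, leaving $235; patient's 20% is $47. Cost to patient: $265. OOP to date $1,945. Plan pays $453 − $265 = $188.
Claim 3 ($3,324): deductible already satisfied, so patient's share is 20% × $3,324 = $664.80. Cost to patient: $664.80. OOP to date $2,609.80. Insurer: $3,324 − $664.80 = $2,659.20.

$2,659.20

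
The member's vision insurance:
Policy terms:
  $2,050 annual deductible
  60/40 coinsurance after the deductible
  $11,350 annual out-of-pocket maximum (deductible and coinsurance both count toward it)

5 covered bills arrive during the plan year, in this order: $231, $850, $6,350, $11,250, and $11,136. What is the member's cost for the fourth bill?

#1 ($231): entire amount goes to the deductible. Cost to member: $231. OOP to date $231.
#2 ($850): all of it applies to the deductible. Member pays $850; OOP now $1,081.
#3 ($6,350): $969 finishes the deductible; $5,381 goes to coinsurance; coinsurance $5,381 × 40% = $2,152.40. Cost to member: $3,121.40. OOP to date $4,202.40.
#4 ($11,250): deductible already satisfied, so member's share is 40% × $11,250 = $4,500. Member owes $4,500 (running OOP $8,702.40).

$4,500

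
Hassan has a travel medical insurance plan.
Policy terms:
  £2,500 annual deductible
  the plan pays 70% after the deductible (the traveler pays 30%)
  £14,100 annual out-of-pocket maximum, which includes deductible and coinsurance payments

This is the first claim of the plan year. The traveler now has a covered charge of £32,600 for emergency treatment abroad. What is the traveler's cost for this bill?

£11,530

The full £2,500 deductible is still open; £2,500 of this bill applies to it.
The remaining £30,100 (= £32,600 − £2,500) moves to coinsurance.
30% of £30,100 = £9,030 falls to the traveler.
That puts the traveler's cost at £2,500 + £9,030 = £11,530 before any cap.
Cumulative spending £0 + £11,530 = £11,530 stays under the £14,100 maximum.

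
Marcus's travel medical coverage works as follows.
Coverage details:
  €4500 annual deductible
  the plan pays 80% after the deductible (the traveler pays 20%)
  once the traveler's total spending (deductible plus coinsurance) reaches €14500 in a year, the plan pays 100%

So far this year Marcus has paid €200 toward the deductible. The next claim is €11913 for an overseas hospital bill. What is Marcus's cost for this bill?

Deductible still to meet: €4500 − €200 = €4300.
That leaves €11913 − €4300 = €7613 for coinsurance.
Traveler's 20% share of €7613 is €1522.60.
Traveler responsibility before any cap: €4300 + €1522.60 = €5822.60.
Year-to-date out-of-pocket becomes €200 + €5822.60 = €6022.60, still under the €14500 maximum, so no cap applies.

€5822.60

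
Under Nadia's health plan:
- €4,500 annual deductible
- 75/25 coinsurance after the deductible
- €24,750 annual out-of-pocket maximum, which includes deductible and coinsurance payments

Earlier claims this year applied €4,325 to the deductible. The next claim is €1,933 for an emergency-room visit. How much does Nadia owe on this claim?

Deductible still to meet: €4,500 − €4,325 = €175.
The remaining €1,758 (= €1,933 − €175) moves to coinsurance.
Coinsurance: €1,758 × 25% = €439.50.
So the patient owes €175 + €439.50 = €614.50 before any cap.
Year-to-date out-of-pocket becomes €4,325 + €614.50 = €4,939.50, still under the €24,750 maximum, so no cap applies.

€614.50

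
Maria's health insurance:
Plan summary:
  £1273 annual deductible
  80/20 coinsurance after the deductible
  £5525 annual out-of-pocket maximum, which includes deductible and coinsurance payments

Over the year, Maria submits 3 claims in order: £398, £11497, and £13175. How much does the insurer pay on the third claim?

£11047.40

Bill 1, £398: fully absorbed by the deductible. Cost to patient: £398. OOP to date £398. Plan pays £398 − £398 = £0.
Bill 2, £11497: deductible takes £875, £10622 remains; patient's 20% is £2124.40. Cost to patient: £2999.40. OOP to date £3397.40. Insurer: £11497 − £2999.40 = £8497.60.
Bill 3, £13175: deductible met; 20% of £13175 = £2635. Adding that to £3397.40 gives £6032.40, past the £5525 cap; patient pays only £5525 − £3397.40 = £2127.60. Insurer: £13175 − £2127.60 = £11047.40.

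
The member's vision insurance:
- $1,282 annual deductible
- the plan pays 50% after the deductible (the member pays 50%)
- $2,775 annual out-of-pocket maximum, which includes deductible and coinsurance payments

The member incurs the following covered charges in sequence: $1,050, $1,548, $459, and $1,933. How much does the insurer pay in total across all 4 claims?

$2,215

Bill 1, $1,050: all of it applies to the deductible. Member owes $1,050 (running OOP $1,050). Insurer: $1,050 − $1,050 = $0.
Bill 2, $1,548: deductible takes $232, $1,316 remains; 50% of $1,316 = $658. Member owes $890 (running OOP $1,940). Plan pays $1,548 − $890 = $658.
Bill 3, $459: deductible met; 50% of $459 = $229.50. Member owes $229.50 (running OOP $2,169.50). Plan pays $459 − $229.50 = $229.50.
Bill 4, $1,933: deductible already satisfied, so member's share is 50% × $1,933 = $966.50. OOP would hit $3,136 > $2,775, so the cap limits the member to $2,775 − $2,169.50 = $605.50. Insurer: $1,933 − $605.50 = $1,327.50.
Insurer total: $0 + $658 + $229.50 + $1,327.50 = $2,215.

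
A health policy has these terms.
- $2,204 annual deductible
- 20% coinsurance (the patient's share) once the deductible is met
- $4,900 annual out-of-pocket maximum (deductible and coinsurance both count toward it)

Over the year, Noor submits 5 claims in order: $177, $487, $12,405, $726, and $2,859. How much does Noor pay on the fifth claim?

$377.80

Claim 1 — $177: all of it applies to the deductible. Patient owes $177 (running OOP $177).
Claim 2 — $487: all of it applies to the deductible. Cost to patient: $487. OOP to date $664.
Claim 3 — $12,405: deductible takes $1,540, $10,865 remains; 20% of $10,865 = $2,173. Cost to patient: $3,713. OOP to date $4,377.
Claim 4 — $726: 20% coinsurance on $726 = $145.20. Patient pays $145.20; OOP now $4,522.20.
Claim 5 — $2,859: 20% coinsurance on $2,859 = $571.80. Adding that to $4,522.20 gives $5,094, past the $4,900 cap; patient pays only $4,900 − $4,522.20 = $377.80.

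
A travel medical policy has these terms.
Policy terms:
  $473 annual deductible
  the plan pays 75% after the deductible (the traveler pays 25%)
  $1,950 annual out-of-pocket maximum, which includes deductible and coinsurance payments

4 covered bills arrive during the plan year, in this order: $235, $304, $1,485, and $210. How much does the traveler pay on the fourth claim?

Bill 1, $235: all of it applies to the deductible. Traveler owes $235 (running OOP $235).
Bill 2, $304: $238 to deductible, leaving $66; coinsurance $66 × 25% = $16.50. Cost to traveler: $254.50. OOP to date $489.50.
Bill 3, $1,485: deductible met; 25% of $1,485 = $371.25. Cost to traveler: $371.25. OOP to date $860.75.
Bill 4, $210: deductible met; 25% of $210 = $52.50. Traveler owes $52.50 (running OOP $913.25).

$52.50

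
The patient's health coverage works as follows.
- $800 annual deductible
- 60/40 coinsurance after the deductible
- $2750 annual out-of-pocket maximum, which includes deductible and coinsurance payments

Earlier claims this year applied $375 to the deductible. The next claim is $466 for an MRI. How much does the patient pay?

$441.40

Remaining deductible: $800 − $375 = $425.
After the $425 deductible portion, $466 − $425 = $41 is subject to coinsurance.
40% of $41 = $16.40 falls to the patient.
That puts the patient's cost at $425 + $16.40 = $441.40 before any cap.
Total out-of-pocket so far would be $375 + $441.40 = $816.40, below the $2750 cap — no reduction.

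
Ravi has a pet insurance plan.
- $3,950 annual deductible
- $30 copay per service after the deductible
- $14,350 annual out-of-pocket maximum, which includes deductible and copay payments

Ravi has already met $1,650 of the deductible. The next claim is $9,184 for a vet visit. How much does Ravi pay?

Remaining deductible: $3,950 − $1,650 = $2,300.
The remaining $6,884 (= $9,184 − $2,300) moves to the copay.
Copay on this service: $30.
That puts the owner's cost at $2,300 + $30 = $2,330 before any cap.
Year-to-date out-of-pocket becomes $1,650 + $2,330 = $3,980, still under the $14,350 maximum, so no cap applies.

$2,330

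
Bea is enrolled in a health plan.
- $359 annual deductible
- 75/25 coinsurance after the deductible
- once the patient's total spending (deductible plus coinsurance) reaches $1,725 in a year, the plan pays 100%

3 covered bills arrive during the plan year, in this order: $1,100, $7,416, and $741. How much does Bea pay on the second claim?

#1 ($1,100): deductible takes $359, $741 remains; patient's 25% is $185.25. Cost to patient: $544.25. OOP to date $544.25.
#2 ($7,416): deductible met; 25% of $7,416 = $1,854. OOP would hit $2,398.25 > $1,725, so the cap limits the patient to $1,725 − $544.25 = $1,180.75.

$1,180.75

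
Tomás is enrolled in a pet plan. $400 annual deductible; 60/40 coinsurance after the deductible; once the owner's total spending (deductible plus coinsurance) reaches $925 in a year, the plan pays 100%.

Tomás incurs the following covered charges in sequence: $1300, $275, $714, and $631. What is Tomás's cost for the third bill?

Claim 1 — $1300: $400 finishes the deductible; $900 goes to coinsurance; owner's 40% is $360. Owner pays $760; OOP now $760.
Claim 2 — $275: deductible met; 40% of $275 = $110. Owner owes $110 (running OOP $870).
Claim 3 — $714: deductible already satisfied, so owner's share is 40% × $714 = $285.60. Adding that to $870 gives $1155.60, past the $925 cap; owner pays only $925 − $870 = $55.

$55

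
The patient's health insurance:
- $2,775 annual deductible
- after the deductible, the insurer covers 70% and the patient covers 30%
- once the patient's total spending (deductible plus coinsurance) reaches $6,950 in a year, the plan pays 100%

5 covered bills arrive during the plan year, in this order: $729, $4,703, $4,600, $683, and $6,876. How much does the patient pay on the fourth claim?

Bill 1, $729: all of it applies to the deductible. Patient owes $729 (running OOP $729).
Bill 2, $4,703: $2,046 finishes the deductible; $2,657 goes to coinsurance; 30% of $2,657 = $797.10. Patient pays $2,843.10; OOP now $3,572.10.
Bill 3, $4,600: deductible already satisfied, so patient's share is 30% × $4,600 = $1,380. Patient pays $1,380; OOP now $4,952.10.
Bill 4, $683: 30% coinsurance on $683 = $204.90. Cost to patient: $204.90. OOP to date $5,157.

$204.90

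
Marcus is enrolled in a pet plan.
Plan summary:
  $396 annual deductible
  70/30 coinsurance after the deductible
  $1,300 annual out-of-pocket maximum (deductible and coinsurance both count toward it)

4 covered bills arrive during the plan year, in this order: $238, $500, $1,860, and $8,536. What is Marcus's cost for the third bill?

$558

Bill 1, $238: fully absorbed by the deductible. Owner pays $238; OOP now $238.
Bill 2, $500: $158 to deductible, leaving $342; 30% of $342 = $102.60. Owner owes $260.60 (running OOP $498.60).
Bill 3, $1,860: 30% coinsurance on $1,860 = $558. Owner pays $558; OOP now $1,056.60.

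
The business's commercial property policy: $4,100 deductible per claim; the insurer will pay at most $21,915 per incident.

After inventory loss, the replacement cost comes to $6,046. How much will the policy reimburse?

$1,946

Subtract the deductible: $6,046 − $4,100 = $1,946.
That's under the $21,915 cap, so the insurer reimburses the full $1,946.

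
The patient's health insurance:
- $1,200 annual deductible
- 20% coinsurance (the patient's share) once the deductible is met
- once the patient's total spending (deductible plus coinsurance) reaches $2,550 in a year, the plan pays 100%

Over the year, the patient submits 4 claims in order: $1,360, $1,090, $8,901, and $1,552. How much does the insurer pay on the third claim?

$7,801

#1 ($1,360): deductible takes $1,200, $160 remains; 20% of $160 = $32. Cost to patient: $1,232. OOP to date $1,232. Plan pays $1,360 − $1,232 = $128.
#2 ($1,090): 20% coinsurance on $1,090 = $218. Cost to patient: $218. OOP to date $1,450. Plan pays $1,090 − $218 = $872.
#3 ($8,901): deductible met; 20% of $8,901 = $1,780.20. OOP would hit $3,230.20 > $2,550, so the cap limits the patient to $2,550 − $1,450 = $1,100. Insurer: $8,901 − $1,100 = $7,801.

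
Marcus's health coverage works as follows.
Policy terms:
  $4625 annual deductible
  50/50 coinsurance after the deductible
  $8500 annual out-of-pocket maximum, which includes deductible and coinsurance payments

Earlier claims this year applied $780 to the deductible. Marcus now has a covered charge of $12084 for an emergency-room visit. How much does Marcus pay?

Deductible still to meet: $4625 − $780 = $3845.
After the $3845 deductible portion, $12084 − $3845 = $8239 is subject to coinsurance.
50% of $8239 = $4119.50 falls to the patient.
That puts the patient's cost at $3845 + $4119.50 = $7964.50 before any cap.
That would bring total out-of-pocket to $8744.50, past the $8500 cap. The patient is capped at $8500 − $780 = $7720 on this claim.

$7720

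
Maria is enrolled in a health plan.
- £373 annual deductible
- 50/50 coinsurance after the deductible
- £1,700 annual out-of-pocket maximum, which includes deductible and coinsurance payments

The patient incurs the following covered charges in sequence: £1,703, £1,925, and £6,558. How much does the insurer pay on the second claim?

Bill 1, £1,703: £373 finishes the deductible; £1,330 goes to coinsurance; patient's 50% is £665. Patient owes £1,038 (running OOP £1,038). Insurer: £1,703 − £1,038 = £665.
Bill 2, £1,925: deductible already satisfied, so patient's share is 50% × £1,925 = £962.50. OOP would hit £2,000.50 > £1,700, so the cap limits the patient to £1,700 − £1,038 = £662. Insurer: £1,925 − £662 = £1,263.

£1,263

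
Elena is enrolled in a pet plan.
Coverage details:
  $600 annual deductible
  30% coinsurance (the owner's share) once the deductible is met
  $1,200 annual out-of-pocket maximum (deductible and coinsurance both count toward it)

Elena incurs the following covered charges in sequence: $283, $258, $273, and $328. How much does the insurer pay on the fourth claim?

Claim 1 — $283: fully absorbed by the deductible. Owner pays $283; OOP now $283. Insurer: $283 − $283 = $0.
Claim 2 — $258: all of it applies to the deductible. Cost to owner: $258. OOP to date $541. Plan pays $258 − $258 = $0.
Claim 3 — $273: $59 to deductible, leaving $214; 30% of $214 = $64.20. Owner pays $123.20; OOP now $664.20. Insurer: $273 − $123.20 = $149.80.
Claim 4 — $328: deductible met; 30% of $328 = $98.40. Cost to owner: $98.40. OOP to date $762.60. Plan pays $328 − $98.40 = $229.60.

$229.60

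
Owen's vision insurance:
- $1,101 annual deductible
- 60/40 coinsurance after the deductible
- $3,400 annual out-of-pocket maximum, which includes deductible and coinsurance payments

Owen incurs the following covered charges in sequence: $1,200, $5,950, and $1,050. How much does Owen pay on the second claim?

Bill 1, $1,200: $1,101 finishes the deductible; $99 goes to coinsurance; member's 40% is $39.60. Member owes $1,140.60 (running OOP $1,140.60).
Bill 2, $5,950: deductible already satisfied, so member's share is 40% × $5,950 = $2,380. That would push OOP to $3,520.60, over the $3,400 cap, so member pays $3,400 − $1,140.60 = $2,259.40.

$2,259.40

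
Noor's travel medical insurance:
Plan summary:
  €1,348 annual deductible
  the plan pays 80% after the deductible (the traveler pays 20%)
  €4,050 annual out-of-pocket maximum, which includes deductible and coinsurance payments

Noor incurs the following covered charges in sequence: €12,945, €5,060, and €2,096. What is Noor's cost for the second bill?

Claim 1 (€12,945): €1,348 to deductible, leaving €11,597; traveler's 20% is €2,319.40. Traveler owes €3,667.40 (running OOP €3,667.40).
Claim 2 (€5,060): 20% coinsurance on €5,060 = €1,012. Adding that to €3,667.40 gives €4,679.40, past the €4,050 cap; traveler pays only €4,050 − €3,667.40 = €382.60.

€382.60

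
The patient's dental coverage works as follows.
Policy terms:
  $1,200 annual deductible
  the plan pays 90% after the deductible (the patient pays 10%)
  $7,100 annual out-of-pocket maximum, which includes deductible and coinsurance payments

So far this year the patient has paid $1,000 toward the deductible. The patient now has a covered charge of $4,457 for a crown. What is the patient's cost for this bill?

$625.70

Deductible still to meet: $1,200 − $1,000 = $200.
The remaining $4,257 (= $4,457 − $200) moves to coinsurance.
Coinsurance: $4,257 × 10% = $425.70.
So the patient owes $200 + $425.70 = $625.70 before any cap.
Total out-of-pocket so far would be $1,000 + $625.70 = $1,625.70, below the $7,100 cap — no reduction.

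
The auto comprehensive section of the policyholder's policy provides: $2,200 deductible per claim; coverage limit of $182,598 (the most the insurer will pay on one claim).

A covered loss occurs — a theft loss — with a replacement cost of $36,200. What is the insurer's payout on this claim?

$34,000

Subtract the deductible: $36,200 − $2,200 = $34,000.
That's under the $182,598 cap, so the insurer reimburses the full $34,000.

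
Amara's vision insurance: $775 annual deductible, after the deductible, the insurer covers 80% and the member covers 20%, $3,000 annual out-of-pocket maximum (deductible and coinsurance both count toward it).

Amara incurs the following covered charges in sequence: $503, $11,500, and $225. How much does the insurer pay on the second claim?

$9,003

Claim 1 ($503): all of it applies to the deductible. Member pays $503; OOP now $503. Insurer: $503 − $503 = $0.
Claim 2 ($11,500): $272 finishes the deductible; $11,228 goes to coinsurance; member's 20% is $2,245.60. Deductible plus coinsurance: $272 + $2,245.60 = $2,517.60. That would push OOP to $3,020.60, over the $3,000 cap, so member pays $3,000 − $503 = $2,497. Insurer: $11,500 − $2,497 = $9,003.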